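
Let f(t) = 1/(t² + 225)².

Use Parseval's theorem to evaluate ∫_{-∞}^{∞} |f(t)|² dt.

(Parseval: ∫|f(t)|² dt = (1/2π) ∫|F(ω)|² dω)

∫|f(t)|² dt = \frac{\pi}{546750000}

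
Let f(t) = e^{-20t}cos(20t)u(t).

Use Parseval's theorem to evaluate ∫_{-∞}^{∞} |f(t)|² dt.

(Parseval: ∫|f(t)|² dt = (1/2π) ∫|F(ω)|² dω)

∫|f(t)|² dt = \frac{3}{160}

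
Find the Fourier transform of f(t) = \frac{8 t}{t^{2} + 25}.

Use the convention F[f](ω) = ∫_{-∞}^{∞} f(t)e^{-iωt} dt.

F(ω) = - 8 i \pi e^{- 5 \left|{\omega}\right|} \operatorname{sign}{\left(\omega \right)}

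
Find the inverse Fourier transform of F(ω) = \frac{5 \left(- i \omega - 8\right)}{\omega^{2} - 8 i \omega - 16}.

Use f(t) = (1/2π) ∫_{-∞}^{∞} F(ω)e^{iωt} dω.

f(t) = 5 \left(4 t + 1\right) e^{- 4 t} u\left(t\right)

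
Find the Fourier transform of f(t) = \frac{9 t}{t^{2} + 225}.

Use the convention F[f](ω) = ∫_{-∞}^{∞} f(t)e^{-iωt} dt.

F(ω) = - 9 i \pi e^{- 15 \left|{\omega}\right|} \operatorname{sign}{\left(\omega \right)}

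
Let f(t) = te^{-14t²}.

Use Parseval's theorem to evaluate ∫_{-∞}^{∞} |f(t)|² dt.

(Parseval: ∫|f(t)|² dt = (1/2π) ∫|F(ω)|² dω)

∫|f(t)|² dt = \frac{\sqrt{7} \sqrt{\pi}}{784}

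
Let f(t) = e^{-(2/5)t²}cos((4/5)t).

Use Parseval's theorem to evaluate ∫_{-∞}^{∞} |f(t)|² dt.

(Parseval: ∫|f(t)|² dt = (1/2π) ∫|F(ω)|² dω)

∫|f(t)|² dt = \frac{\sqrt{5} \sqrt{\pi} \left(1 + e^{\frac{4}{5}}\right)}{4 e^{\frac{4}{5}}}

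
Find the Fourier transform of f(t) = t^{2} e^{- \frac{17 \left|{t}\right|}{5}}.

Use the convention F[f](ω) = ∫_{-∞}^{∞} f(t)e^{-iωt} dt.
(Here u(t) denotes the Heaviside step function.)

F(ω) = \frac{8500 \left(289 - 75 \omega^{2}\right)}{\left(25 \omega^{2} + 289\right)^{3}}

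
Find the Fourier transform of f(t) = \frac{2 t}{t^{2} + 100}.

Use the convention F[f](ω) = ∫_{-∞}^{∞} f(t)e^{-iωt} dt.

F(ω) = - 2 i \pi e^{- 10 \left|{\omega}\right|} \operatorname{sign}{\left(\omega \right)}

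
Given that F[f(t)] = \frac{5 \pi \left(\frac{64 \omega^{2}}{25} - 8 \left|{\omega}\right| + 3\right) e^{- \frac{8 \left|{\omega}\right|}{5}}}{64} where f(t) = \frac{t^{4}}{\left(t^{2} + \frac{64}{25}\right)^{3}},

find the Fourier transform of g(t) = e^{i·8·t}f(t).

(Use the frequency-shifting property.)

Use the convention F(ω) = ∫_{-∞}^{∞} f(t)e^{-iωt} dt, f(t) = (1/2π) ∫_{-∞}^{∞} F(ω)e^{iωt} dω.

F[g](ω) = \frac{\pi \left(64 \left(\omega - 8\right)^{2} - 200 \left|{\omega - 8}\right| + 75\right) e^{- \frac{8 \left|{\omega - 8}\right|}{5}}}{320}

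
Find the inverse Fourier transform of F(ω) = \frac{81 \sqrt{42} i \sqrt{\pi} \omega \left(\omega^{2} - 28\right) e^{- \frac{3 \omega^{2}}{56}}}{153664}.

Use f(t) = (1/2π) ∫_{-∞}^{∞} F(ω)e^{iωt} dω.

f(t) = 6 t^{3} e^{- \frac{14 t^{2}}{3}}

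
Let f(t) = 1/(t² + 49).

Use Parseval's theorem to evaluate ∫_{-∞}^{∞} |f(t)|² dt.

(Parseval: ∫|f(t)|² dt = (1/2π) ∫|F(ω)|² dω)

∫|f(t)|² dt = \frac{\pi}{686}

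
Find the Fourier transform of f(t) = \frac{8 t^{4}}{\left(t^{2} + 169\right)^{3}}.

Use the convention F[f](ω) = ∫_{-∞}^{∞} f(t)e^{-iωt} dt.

F(ω) = \frac{\pi \left(169 \omega^{2} - 65 \left|{\omega}\right| + 3\right) e^{- 13 \left|{\omega}\right|}}{13}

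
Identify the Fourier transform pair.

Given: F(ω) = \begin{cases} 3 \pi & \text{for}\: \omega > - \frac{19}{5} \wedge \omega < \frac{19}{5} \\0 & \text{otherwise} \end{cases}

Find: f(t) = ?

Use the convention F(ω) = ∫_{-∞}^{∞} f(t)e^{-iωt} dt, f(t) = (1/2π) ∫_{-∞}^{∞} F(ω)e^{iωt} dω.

f(t) = \frac{3 \sin{\left(\frac{19 t}{5} \right)}}{t}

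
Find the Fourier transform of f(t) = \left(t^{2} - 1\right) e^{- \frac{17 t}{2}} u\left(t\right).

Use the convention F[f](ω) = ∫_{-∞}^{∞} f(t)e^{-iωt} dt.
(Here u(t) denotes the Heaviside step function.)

F(ω) = \frac{2 \left(16 i \omega - \left(2 i \omega + 17\right)^{3} + 136\right)}{\left(2 i \omega + 17\right)^{4}}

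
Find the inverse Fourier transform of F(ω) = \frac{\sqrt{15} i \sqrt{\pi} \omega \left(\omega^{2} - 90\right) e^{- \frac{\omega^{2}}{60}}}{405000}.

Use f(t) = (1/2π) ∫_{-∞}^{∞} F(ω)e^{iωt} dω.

f(t) = t^{3} e^{- 15 t^{2}}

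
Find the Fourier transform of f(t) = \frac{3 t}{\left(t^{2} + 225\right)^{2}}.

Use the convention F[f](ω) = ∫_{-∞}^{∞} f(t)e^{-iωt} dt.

F(ω) = - \frac{i \pi \omega e^{- 15 \left|{\omega}\right|}}{10}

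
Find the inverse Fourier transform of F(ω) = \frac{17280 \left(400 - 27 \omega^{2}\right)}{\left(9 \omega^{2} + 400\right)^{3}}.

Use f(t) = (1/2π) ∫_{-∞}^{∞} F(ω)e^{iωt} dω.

f(t) = 8 t^{2} e^{- \frac{20 \left|{t}\right|}{3}}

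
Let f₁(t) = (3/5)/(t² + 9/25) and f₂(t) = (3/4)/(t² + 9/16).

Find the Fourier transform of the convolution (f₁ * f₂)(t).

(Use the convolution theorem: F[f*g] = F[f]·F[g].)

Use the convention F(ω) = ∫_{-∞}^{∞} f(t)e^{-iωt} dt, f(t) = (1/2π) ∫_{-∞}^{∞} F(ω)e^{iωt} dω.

F[f₁*f₂](ω) = \pi^{2} e^{- \frac{27 \left|{\omega}\right|}{20}}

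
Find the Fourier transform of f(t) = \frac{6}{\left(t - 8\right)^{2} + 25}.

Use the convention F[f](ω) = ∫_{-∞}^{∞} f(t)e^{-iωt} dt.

F(ω) = \frac{6 \pi e^{- 8 i \omega - 5 \left|{\omega}\right|}}{5}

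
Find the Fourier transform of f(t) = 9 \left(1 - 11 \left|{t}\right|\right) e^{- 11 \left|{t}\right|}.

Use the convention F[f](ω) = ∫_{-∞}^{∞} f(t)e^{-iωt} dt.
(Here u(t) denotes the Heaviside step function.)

F(ω) = \frac{396 \omega^{2}}{\left(\omega^{2} + 121\right)^{2}}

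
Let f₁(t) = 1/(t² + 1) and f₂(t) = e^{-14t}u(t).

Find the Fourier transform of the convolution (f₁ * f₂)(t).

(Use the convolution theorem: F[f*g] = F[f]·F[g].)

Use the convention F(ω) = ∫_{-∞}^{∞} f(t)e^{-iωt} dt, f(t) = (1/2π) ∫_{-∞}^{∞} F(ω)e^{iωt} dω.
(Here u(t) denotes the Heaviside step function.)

F[f₁*f₂](ω) = \frac{\pi e^{- \left|{\omega}\right|}}{i \omega + 14}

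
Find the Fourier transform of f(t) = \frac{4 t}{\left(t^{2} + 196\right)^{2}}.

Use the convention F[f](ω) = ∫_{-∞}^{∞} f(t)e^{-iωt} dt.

F(ω) = - \frac{i \pi \omega e^{- 14 \left|{\omega}\right|}}{7}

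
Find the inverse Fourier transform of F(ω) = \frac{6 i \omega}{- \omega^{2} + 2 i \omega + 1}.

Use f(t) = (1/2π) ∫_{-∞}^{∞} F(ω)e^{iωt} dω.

f(t) = 6 \left(1 - t\right) e^{- t} u\left(t\right)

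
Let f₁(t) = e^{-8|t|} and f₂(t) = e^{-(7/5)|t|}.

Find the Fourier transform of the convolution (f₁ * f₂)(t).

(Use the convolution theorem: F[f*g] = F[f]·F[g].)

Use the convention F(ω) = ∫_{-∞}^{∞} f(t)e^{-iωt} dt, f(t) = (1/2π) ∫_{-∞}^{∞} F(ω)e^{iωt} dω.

F[f₁*f₂](ω) = \frac{1120}{\left(\omega^{2} + 64\right) \left(25 \omega^{2} + 49\right)}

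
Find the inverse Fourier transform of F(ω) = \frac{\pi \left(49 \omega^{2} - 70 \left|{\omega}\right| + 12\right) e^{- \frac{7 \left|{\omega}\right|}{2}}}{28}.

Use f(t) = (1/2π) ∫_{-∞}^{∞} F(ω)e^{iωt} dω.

f(t) = \frac{4 t^{4}}{\left(t^{2} + \frac{49}{4}\right)^{3}}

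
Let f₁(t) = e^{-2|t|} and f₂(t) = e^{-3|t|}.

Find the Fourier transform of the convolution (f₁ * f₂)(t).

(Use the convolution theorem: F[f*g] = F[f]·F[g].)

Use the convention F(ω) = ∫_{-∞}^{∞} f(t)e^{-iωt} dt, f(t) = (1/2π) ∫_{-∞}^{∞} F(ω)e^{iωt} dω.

F[f₁*f₂](ω) = \frac{24}{\left(\omega^{2} + 4\right) \left(\omega^{2} + 9\right)}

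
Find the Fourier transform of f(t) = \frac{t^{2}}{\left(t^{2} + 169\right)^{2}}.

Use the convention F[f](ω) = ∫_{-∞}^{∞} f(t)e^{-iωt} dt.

F(ω) = \frac{\pi \left(1 - 13 \left|{\omega}\right|\right) e^{- 13 \left|{\omega}\right|}}{26}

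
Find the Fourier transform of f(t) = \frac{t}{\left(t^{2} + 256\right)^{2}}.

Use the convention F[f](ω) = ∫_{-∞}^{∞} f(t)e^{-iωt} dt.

F(ω) = - \frac{i \pi \omega e^{- 16 \left|{\omega}\right|}}{32}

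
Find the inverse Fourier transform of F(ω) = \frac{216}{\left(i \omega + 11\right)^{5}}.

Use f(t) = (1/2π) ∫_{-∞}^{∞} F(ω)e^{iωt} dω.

f(t) = 9 t^{4} e^{- 11 t} u\left(t\right)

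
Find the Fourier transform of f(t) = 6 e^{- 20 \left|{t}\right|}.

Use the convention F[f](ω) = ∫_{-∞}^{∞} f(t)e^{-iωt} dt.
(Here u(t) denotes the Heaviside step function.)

F(ω) = \frac{240}{\omega^{2} + 400}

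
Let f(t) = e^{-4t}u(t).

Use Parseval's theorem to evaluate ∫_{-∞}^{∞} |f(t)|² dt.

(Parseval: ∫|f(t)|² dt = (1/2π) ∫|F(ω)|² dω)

∫|f(t)|² dt = \frac{1}{8}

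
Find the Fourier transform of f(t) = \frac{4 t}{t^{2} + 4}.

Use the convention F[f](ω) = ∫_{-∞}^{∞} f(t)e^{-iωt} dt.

F(ω) = - 4 i \pi e^{- 2 \left|{\omega}\right|} \operatorname{sign}{\left(\omega \right)}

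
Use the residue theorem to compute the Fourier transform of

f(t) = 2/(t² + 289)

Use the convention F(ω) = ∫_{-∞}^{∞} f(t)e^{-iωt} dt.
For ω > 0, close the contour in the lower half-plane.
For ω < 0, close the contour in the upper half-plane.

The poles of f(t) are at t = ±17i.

Let g(z) = f(z)e^{-iωz}; for large |z| the factor e^{-iωz} decays in the lower half-plane when ω > 0 and in the upper half-plane when ω < 0.

Case ω > 0 (lower half-plane, clockwise contour ⇒ F(ω) = -2πi·ΣRes):
  Res_{z = - 17 i} g(z) = \frac{i e^{- 17 \omega}}{17}
  F(ω) = -2πi·ΣRes = \frac{2 \pi e^{- 17 \omega}}{17}

Case ω < 0 (upper half-plane, counterclockwise contour ⇒ F(ω) = +2πi·ΣRes):
  Res_{z = 17 i} g(z) = - \frac{i e^{17 \omega}}{17}
  F(ω) = 2πi·ΣRes = \frac{2 \pi e^{17 \omega}}{17}

Both cases combine into a single formula in |ω|:

F(ω) = \frac{2 \pi e^{- 17 \left|{\omega}\right|}}{17}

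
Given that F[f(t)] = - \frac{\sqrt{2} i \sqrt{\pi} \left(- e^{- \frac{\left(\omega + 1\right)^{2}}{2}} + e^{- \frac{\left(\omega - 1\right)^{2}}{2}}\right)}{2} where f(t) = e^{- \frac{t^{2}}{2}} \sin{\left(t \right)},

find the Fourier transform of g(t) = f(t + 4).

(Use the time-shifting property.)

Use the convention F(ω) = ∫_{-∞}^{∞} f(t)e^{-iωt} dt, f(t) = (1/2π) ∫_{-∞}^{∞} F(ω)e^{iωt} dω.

F[g](ω) = \frac{\sqrt{2} i \sqrt{\pi} \left(1 - e^{2 \omega}\right) e^{- \frac{\omega^{2}}{2} - \omega + 4 i \omega - \frac{1}{2}}}{2}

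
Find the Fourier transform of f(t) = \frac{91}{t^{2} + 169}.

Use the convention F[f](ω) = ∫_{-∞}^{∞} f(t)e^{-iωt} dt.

F(ω) = 7 \pi e^{- 13 \left|{\omega}\right|}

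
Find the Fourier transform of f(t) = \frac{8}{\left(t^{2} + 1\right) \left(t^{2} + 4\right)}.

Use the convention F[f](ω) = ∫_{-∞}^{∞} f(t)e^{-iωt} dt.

F(ω) = \frac{4 \pi \left(2 e^{\left|{\omega}\right|} - 1\right) e^{- 2 \left|{\omega}\right|}}{3}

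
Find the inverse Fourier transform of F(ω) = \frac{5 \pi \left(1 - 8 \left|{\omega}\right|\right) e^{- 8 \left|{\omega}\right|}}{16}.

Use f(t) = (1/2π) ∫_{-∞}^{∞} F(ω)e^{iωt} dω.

f(t) = \frac{5 t^{2}}{\left(t^{2} + 64\right)^{2}}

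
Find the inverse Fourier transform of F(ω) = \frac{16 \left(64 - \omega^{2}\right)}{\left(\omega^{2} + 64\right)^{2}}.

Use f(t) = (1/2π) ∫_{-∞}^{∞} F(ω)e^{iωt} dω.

f(t) = 8 e^{- 8 \left|{t}\right|} \left|{t}\right|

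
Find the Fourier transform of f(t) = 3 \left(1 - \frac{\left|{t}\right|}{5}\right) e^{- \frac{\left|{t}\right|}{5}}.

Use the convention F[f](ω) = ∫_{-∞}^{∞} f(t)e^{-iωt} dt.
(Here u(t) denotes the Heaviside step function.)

F(ω) = \frac{1500 \omega^{2}}{\left(25 \omega^{2} + 1\right)^{2}}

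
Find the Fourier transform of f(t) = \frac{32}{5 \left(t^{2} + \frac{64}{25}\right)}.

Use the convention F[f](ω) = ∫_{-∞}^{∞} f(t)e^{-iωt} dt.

F(ω) = 4 \pi e^{- \frac{8 \left|{\omega}\right|}{5}}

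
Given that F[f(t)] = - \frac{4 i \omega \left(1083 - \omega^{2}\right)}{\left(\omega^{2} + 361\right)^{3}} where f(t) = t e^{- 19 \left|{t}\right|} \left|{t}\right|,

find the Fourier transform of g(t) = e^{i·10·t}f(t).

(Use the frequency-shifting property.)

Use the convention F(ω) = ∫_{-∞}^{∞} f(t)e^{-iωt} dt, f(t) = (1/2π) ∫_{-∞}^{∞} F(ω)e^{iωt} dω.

F[g](ω) = \frac{4 i \left(\omega - 10\right) \left(\left(\omega - 10\right)^{2} - 1083\right)}{\left(\left(\omega - 10\right)^{2} + 361\right)^{3}}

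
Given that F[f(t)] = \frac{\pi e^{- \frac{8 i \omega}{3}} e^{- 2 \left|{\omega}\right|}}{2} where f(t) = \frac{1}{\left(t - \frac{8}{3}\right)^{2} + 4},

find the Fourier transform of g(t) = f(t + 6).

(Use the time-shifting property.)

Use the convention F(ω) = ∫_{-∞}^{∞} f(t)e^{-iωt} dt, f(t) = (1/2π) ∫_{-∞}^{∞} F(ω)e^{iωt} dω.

F[g](ω) = \frac{\pi e^{\frac{10 i \omega}{3} - 2 \left|{\omega}\right|}}{2}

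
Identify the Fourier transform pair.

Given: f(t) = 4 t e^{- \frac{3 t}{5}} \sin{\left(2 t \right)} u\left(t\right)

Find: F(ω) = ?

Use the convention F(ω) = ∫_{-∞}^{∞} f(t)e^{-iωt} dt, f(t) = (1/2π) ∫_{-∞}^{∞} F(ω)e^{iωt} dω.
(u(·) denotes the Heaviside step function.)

F(ω) = \frac{2000 \left(5 i \omega + 3\right)}{\left(\left(5 i \omega + 3\right)^{2} + 100\right)^{2}}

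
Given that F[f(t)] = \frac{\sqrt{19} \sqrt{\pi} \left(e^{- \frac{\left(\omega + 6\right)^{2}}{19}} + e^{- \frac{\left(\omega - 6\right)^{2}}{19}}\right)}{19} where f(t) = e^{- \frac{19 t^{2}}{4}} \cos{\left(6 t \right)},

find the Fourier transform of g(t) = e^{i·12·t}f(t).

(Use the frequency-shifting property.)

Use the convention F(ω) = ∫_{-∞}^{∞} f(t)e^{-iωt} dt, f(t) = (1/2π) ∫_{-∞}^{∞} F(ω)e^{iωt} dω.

F[g](ω) = \frac{\sqrt{19} \sqrt{\pi} \left(e^{\frac{24 \omega}{19}} + e^{\frac{288}{19}}\right) e^{- \frac{\omega^{2}}{19} + \frac{12 \omega}{19} - \frac{324}{19}}}{19}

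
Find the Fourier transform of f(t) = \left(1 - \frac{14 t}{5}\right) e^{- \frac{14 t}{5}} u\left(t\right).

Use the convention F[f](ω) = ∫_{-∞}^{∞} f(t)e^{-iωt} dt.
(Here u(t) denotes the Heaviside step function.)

F(ω) = \frac{25 i \omega}{- 25 \omega^{2} + 140 i \omega + 196}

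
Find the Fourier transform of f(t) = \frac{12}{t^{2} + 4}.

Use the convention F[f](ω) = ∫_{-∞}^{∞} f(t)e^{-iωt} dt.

F(ω) = 6 \pi e^{- 2 \left|{\omega}\right|}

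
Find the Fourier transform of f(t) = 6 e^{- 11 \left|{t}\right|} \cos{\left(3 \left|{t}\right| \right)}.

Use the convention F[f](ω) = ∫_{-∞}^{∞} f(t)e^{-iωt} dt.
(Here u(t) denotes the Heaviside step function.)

F(ω) = \frac{132 \left(\omega^{2} + 130\right)}{\omega^{4} + 224 \omega^{2} + 16900}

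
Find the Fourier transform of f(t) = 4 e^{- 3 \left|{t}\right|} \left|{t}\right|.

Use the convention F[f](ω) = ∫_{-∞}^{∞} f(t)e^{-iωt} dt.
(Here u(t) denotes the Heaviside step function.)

F(ω) = \frac{8 \left(9 - \omega^{2}\right)}{\left(\omega^{2} + 9\right)^{2}}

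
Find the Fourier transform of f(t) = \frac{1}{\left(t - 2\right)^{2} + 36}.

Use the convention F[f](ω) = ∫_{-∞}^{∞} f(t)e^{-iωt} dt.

F(ω) = \frac{\pi e^{- 2 i \omega - 6 \left|{\omega}\right|}}{6}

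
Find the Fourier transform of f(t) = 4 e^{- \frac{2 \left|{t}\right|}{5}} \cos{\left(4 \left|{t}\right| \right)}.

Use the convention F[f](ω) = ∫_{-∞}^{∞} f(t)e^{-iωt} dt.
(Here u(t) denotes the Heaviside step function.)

F(ω) = \frac{80 \left(25 \omega^{2} + 404\right)}{625 \omega^{4} - 19800 \omega^{2} + 163216}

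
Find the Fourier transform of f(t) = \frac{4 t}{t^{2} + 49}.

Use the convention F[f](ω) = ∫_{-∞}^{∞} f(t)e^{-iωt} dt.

F(ω) = - 4 i \pi e^{- 7 \left|{\omega}\right|} \operatorname{sign}{\left(\omega \right)}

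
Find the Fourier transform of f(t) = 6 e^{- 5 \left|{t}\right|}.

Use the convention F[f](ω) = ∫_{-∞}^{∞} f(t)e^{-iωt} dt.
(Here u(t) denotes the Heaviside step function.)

F(ω) = \frac{60}{\omega^{2} + 25}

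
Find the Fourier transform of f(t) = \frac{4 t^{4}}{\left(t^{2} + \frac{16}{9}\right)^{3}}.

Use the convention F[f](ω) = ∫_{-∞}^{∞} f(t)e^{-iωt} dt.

F(ω) = \frac{\pi \left(16 \omega^{2} - 60 \left|{\omega}\right| + 27\right) e^{- \frac{4 \left|{\omega}\right|}{3}}}{24}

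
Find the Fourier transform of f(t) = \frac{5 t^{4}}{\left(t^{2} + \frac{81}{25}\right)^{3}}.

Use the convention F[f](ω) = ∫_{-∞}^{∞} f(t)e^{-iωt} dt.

F(ω) = \frac{\pi \left(27 \omega^{2} - 75 \left|{\omega}\right| + 25\right) e^{- \frac{9 \left|{\omega}\right|}{5}}}{24}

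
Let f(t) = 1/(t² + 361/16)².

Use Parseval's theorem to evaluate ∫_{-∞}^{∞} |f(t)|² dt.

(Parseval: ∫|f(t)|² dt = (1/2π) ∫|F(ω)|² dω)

∫|f(t)|² dt = \frac{5120 \pi}{893871739}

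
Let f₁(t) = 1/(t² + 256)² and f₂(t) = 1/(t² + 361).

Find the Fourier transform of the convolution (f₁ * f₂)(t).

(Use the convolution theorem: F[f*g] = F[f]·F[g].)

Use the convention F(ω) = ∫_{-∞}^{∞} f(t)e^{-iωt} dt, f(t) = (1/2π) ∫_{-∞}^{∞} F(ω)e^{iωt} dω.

F[f₁*f₂](ω) = \frac{\pi^{2} \left(16 \left|{\omega}\right| + 1\right) e^{- 35 \left|{\omega}\right|}}{155648}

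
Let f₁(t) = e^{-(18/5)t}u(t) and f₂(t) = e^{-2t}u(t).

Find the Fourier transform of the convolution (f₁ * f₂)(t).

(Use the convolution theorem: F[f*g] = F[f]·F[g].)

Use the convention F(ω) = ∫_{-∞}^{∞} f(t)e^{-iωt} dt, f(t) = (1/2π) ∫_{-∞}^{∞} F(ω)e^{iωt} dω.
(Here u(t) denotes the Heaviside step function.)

F[f₁*f₂](ω) = \frac{5}{\left(i \omega + 2\right) \left(5 i \omega + 18\right)}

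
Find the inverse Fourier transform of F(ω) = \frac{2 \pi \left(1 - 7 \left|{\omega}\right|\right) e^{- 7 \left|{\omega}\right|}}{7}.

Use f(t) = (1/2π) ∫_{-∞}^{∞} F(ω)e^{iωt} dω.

f(t) = \frac{4 t^{2}}{\left(t^{2} + 49\right)^{2}}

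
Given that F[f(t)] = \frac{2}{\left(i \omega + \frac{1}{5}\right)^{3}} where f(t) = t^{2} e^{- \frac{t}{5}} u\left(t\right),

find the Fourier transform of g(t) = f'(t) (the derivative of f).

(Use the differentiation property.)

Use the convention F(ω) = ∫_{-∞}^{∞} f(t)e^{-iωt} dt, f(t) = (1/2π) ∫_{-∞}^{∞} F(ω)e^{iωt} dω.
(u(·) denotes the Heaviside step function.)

F[g](ω) = \frac{250 i \omega}{\left(5 i \omega + 1\right)^{3}}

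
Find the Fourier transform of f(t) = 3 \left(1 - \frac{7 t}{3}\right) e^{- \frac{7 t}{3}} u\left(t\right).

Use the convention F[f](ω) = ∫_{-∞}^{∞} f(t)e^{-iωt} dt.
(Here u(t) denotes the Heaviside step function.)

F(ω) = \frac{27 i \omega}{- 9 \omega^{2} + 42 i \omega + 49}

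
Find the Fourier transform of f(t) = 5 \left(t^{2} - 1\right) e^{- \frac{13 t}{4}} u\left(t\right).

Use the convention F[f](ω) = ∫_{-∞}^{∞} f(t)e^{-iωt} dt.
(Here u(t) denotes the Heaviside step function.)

F(ω) = \frac{20 \left(128 i \omega - \left(4 i \omega + 13\right)^{3} + 416\right)}{\left(4 i \omega + 13\right)^{4}}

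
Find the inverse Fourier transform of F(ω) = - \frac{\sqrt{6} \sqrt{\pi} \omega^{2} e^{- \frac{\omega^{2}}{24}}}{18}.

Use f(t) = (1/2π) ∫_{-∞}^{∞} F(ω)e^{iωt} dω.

f(t) = 2 \left(24 t^{2} - 2\right) e^{- 6 t^{2}}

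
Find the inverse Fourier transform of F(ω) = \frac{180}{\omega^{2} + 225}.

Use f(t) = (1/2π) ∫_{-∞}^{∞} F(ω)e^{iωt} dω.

f(t) = 6 e^{- 15 \left|{t}\right|}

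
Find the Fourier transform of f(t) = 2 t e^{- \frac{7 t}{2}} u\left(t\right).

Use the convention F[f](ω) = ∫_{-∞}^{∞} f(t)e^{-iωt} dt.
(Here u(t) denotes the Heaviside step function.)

F(ω) = \frac{8}{\left(2 i \omega + 7\right)^{2}}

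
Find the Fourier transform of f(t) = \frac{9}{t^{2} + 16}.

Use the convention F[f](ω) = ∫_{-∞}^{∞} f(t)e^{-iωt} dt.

F(ω) = \frac{9 \pi e^{- 4 \left|{\omega}\right|}}{4}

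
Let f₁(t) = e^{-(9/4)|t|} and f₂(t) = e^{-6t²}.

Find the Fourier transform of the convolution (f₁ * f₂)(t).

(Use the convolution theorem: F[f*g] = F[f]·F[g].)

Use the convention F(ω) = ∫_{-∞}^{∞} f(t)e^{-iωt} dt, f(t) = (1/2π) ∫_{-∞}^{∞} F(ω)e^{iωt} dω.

F[f₁*f₂](ω) = \frac{12 \sqrt{6} \sqrt{\pi} e^{- \frac{\omega^{2}}{24}}}{16 \omega^{2} + 81}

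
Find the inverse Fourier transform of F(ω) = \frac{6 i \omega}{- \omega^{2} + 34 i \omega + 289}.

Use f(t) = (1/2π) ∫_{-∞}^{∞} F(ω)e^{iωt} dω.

f(t) = 6 \left(1 - 17 t\right) e^{- 17 t} u\left(t\right)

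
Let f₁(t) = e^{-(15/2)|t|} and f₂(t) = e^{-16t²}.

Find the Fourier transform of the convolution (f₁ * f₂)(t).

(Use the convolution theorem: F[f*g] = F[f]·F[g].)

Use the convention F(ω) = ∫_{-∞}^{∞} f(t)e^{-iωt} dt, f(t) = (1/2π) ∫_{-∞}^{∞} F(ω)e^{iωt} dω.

F[f₁*f₂](ω) = \frac{15 \sqrt{\pi} e^{- \frac{\omega^{2}}{64}}}{4 \omega^{2} + 225}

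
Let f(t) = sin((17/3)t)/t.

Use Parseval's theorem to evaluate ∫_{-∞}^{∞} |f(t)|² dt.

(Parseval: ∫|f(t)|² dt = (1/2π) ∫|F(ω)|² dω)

∫|f(t)|² dt = \frac{17 \pi}{3}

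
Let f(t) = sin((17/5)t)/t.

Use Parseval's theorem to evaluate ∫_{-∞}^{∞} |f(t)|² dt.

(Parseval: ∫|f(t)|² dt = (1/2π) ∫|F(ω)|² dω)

∫|f(t)|² dt = \frac{17 \pi}{5}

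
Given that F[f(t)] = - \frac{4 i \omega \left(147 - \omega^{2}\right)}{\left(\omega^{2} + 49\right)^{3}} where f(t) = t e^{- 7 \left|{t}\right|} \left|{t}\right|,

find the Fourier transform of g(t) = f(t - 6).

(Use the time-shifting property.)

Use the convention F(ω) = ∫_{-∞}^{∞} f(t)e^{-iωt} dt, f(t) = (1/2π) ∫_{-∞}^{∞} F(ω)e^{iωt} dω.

F[g](ω) = \frac{4 i \omega \left(\omega^{2} - 147\right) e^{- 6 i \omega}}{\left(\omega^{2} + 49\right)^{3}}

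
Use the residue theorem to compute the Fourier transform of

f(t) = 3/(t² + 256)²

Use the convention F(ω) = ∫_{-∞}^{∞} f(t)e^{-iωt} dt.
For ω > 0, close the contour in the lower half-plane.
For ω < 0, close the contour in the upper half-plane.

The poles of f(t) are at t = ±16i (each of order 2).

Let g(z) = f(z)e^{-iωz}; for large |z| the factor e^{-iωz} decays in the lower half-plane when ω > 0 and in the upper half-plane when ω < 0.

Case ω > 0 (lower half-plane, clockwise contour ⇒ F(ω) = -2πi·ΣRes):
  Res_{z = - 16 i} g(z) = \frac{3 i \left(16 \omega + 1\right) e^{- 16 \omega}}{16384} (pole of order 2)
  F(ω) = -2πi·ΣRes = \frac{3 \pi \left(16 \omega + 1\right) e^{- 16 \omega}}{8192}

Case ω < 0 (upper half-plane, counterclockwise contour ⇒ F(ω) = +2πi·ΣRes):
  Res_{z = 16 i} g(z) = \frac{3 i \left(16 \omega - 1\right) e^{16 \omega}}{16384} (pole of order 2)
  F(ω) = 2πi·ΣRes = \frac{3 \pi \left(1 - 16 \omega\right) e^{16 \omega}}{8192}

Both cases combine into a single formula in |ω|:

F(ω) = \frac{3 \pi \left(16 \left|{\omega}\right| + 1\right) e^{- 16 \left|{\omega}\right|}}{8192}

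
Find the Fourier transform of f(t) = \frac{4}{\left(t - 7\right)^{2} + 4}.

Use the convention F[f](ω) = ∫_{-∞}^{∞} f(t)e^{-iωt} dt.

F(ω) = 2 \pi e^{- 7 i \omega - 2 \left|{\omega}\right|}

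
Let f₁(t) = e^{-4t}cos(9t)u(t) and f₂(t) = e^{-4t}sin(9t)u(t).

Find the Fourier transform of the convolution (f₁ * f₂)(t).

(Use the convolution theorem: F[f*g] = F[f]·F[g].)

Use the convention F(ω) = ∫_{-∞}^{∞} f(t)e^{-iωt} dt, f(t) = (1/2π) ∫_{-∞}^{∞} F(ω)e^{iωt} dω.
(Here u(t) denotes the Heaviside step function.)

F[f₁*f₂](ω) = \frac{9 \left(i \omega + 4\right)}{\left(\left(i \omega + 4\right)^{2} + 81\right)^{2}}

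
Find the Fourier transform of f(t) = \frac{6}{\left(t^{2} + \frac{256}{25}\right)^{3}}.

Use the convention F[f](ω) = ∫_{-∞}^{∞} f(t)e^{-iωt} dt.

F(ω) = \frac{375 \pi \left(256 \omega^{2} + 240 \left|{\omega}\right| + 75\right) e^{- \frac{16 \left|{\omega}\right|}{5}}}{4194304}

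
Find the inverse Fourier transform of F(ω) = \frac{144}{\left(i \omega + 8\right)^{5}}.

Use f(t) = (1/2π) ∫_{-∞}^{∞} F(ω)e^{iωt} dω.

f(t) = 6 t^{4} e^{- 8 t} u\left(t\right)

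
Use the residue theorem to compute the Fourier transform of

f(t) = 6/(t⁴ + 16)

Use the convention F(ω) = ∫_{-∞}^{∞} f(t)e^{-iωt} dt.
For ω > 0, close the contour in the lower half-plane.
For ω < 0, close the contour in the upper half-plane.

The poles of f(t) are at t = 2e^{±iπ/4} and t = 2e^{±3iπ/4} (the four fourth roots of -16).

Let g(z) = f(z)e^{-iωz}; for large |z| the factor e^{-iωz} decays in the lower half-plane when ω > 0 and in the upper half-plane when ω < 0.

Case ω > 0 (lower half-plane, clockwise contour ⇒ F(ω) = -2πi·ΣRes):
  Res_{z = - \sqrt{2} - \sqrt{2} i} g(z) = \frac{3 \sqrt{2} i \left(1 - i\right) e^{\sqrt{2} \omega \left(-1 + i\right)}}{32}
  Res_{z = \sqrt{2} - \sqrt{2} i} g(z) = \frac{3 \sqrt{2} i \left(1 + i\right) e^{- \sqrt{2} \omega \left(1 + i\right)}}{32}
  F(ω) = -2πi·ΣRes = \frac{3 \sqrt{2} \pi \left(1 - i\right) \left(e^{2 \sqrt{2} i \omega} + i\right) e^{- \sqrt{2} \omega \left(1 + i\right)}}{16} = \frac{3 \pi e^{- \sqrt{2} \omega} \sin{\left(\sqrt{2} \omega + \frac{\pi}{4} \right)}}{4}

Case ω < 0 (upper half-plane, counterclockwise contour ⇒ F(ω) = +2πi·ΣRes):
  Res_{z = \sqrt{2} + \sqrt{2} i} g(z) = \frac{3 \sqrt{2} i \left(-1 + i\right) e^{\sqrt{2} \omega \left(1 - i\right)}}{32}
  Res_{z = - \sqrt{2} + \sqrt{2} i} g(z) = \frac{3 \sqrt{2} \left(1 - i\right) e^{\sqrt{2} \omega \left(1 + i\right)}}{32}
  F(ω) = 2πi·ΣRes = - \frac{3 \sqrt{2} i \pi \left(i \left(1 - i\right) e^{\sqrt{2} \omega \left(1 - i\right)} - \left(1 - i\right) e^{\sqrt{2} \omega \left(1 + i\right)}\right)}{16} = \frac{3 \pi e^{\sqrt{2} \omega} \cos{\left(\sqrt{2} \omega + \frac{\pi}{4} \right)}}{4}

Both cases combine into a single formula in |ω|:

F(ω) = \frac{3 \pi e^{- \sqrt{2} \left|{\omega}\right|} \sin{\left(\sqrt{2} \left|{\omega}\right| + \frac{\pi}{4} \right)}}{4}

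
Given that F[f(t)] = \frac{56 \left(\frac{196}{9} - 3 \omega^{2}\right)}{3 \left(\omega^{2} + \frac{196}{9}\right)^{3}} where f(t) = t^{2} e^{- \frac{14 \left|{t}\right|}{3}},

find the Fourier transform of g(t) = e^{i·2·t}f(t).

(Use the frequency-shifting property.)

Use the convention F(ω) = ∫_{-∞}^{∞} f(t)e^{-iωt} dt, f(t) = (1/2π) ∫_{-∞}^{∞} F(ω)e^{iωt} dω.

F[g](ω) = \frac{1512 \left(196 - 27 \left(\omega - 2\right)^{2}\right)}{\left(9 \left(\omega - 2\right)^{2} + 196\right)^{3}}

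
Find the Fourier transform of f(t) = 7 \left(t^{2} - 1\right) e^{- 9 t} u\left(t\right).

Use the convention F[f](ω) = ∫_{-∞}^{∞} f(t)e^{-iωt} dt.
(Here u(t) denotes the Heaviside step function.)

F(ω) = \frac{7 \left(2 i \omega - \left(i \omega + 9\right)^{3} + 18\right)}{\left(i \omega + 9\right)^{4}}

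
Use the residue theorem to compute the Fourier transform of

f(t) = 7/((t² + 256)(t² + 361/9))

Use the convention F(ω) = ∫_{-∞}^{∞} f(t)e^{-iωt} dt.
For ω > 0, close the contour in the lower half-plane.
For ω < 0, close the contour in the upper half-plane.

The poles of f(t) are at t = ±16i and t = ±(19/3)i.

Let g(z) = f(z)e^{-iωz}; for large |z| the factor e^{-iωz} decays in the lower half-plane when ω > 0 and in the upper half-plane when ω < 0.

Case ω > 0 (lower half-plane, clockwise contour ⇒ F(ω) = -2πi·ΣRes):
  Res_{z = - 16 i} g(z) = - \frac{63 i e^{- 16 \omega}}{62176}
  Res_{z = - \frac{19 i}{3}} g(z) = \frac{189 i e^{- \frac{19 \omega}{3}}}{73834}
  F(ω) = -2πi·ΣRes = - \frac{63 \pi e^{- 16 \omega}}{31088} + \frac{189 \pi e^{- \frac{19 \omega}{3}}}{36917}

Case ω < 0 (upper half-plane, counterclockwise contour ⇒ F(ω) = +2πi·ΣRes):
  Res_{z = 16 i} g(z) = \frac{63 i e^{16 \omega}}{62176}
  Res_{z = \frac{19 i}{3}} g(z) = - \frac{189 i e^{\frac{19 \omega}{3}}}{73834}
  F(ω) = 2πi·ΣRes = \frac{63 \pi \left(48 e^{\frac{19 \omega}{3}} - 19 e^{16 \omega}\right)}{590672}

Both cases combine into a single formula in |ω|:

F(ω) = - \frac{63 \pi e^{- 16 \left|{\omega}\right|}}{31088} + \frac{189 \pi e^{- \frac{19 \left|{\omega}\right|}{3}}}{36917}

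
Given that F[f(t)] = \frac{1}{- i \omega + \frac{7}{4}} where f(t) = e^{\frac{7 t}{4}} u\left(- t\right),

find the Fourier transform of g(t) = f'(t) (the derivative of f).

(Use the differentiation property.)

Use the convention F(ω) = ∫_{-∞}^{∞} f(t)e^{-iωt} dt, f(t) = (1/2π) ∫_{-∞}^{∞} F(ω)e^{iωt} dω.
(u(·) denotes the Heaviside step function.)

F[g](ω) = - \frac{4 \omega}{4 \omega + 7 i}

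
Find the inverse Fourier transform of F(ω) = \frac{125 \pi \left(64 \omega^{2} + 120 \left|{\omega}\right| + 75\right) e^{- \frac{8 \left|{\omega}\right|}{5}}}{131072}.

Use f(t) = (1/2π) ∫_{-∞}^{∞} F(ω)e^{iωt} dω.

f(t) = \frac{2}{\left(t^{2} + \frac{64}{25}\right)^{3}}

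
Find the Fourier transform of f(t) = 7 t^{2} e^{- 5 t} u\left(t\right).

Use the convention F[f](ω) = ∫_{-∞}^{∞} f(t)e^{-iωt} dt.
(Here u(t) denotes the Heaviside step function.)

F(ω) = \frac{14}{\left(i \omega + 5\right)^{3}}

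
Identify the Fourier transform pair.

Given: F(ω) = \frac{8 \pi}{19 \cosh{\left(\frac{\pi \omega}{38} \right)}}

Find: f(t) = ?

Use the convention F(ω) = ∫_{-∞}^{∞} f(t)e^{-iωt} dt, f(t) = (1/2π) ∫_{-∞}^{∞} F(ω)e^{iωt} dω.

f(t) = \frac{8}{\cosh{\left(19 t \right)}}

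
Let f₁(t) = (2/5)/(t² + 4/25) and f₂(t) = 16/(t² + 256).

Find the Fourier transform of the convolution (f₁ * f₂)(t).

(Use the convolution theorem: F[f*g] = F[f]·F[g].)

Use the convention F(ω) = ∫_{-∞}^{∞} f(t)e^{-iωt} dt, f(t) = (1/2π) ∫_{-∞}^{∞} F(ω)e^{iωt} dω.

F[f₁*f₂](ω) = \pi^{2} e^{- \frac{82 \left|{\omega}\right|}{5}}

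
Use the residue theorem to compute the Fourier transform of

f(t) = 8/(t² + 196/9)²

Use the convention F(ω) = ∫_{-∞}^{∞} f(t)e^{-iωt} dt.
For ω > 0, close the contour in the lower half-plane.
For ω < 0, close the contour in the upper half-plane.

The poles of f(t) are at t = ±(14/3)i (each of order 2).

Let g(z) = f(z)e^{-iωz}; for large |z| the factor e^{-iωz} decays in the lower half-plane when ω > 0 and in the upper half-plane when ω < 0.

Case ω > 0 (lower half-plane, clockwise contour ⇒ F(ω) = -2πi·ΣRes):
  Res_{z = - \frac{14 i}{3}} g(z) = \frac{9 i \left(14 \omega + 3\right) e^{- \frac{14 \omega}{3}}}{1372} (pole of order 2)
  F(ω) = -2πi·ΣRes = \frac{9 \pi \left(14 \omega + 3\right) e^{- \frac{14 \omega}{3}}}{686}

Case ω < 0 (upper half-plane, counterclockwise contour ⇒ F(ω) = +2πi·ΣRes):
  Res_{z = \frac{14 i}{3}} g(z) = \frac{9 i \left(14 \omega - 3\right) e^{\frac{14 \omega}{3}}}{1372} (pole of order 2)
  F(ω) = 2πi·ΣRes = \frac{9 \pi \left(3 - 14 \omega\right) e^{\frac{14 \omega}{3}}}{686}

Both cases combine into a single formula in |ω|:

F(ω) = \frac{9 \pi \left(14 \left|{\omega}\right| + 3\right) e^{- \frac{14 \left|{\omega}\right|}{3}}}{686}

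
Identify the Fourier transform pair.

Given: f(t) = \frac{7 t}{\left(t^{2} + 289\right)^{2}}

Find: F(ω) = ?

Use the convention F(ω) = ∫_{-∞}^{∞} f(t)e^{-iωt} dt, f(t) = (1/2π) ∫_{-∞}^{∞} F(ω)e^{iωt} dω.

F(ω) = - \frac{7 i \pi \omega e^{- 17 \left|{\omega}\right|}}{34}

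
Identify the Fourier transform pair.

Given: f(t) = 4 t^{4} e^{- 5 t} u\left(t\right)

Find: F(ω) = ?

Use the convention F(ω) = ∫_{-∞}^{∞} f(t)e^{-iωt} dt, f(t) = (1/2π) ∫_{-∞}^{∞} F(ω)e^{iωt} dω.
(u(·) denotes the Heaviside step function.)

F(ω) = \frac{96}{\left(i \omega + 5\right)^{5}}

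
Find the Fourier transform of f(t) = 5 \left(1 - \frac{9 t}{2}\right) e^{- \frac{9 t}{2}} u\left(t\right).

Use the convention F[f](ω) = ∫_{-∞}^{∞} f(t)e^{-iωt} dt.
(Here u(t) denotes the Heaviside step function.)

F(ω) = \frac{20 i \omega}{- 4 \omega^{2} + 36 i \omega + 81}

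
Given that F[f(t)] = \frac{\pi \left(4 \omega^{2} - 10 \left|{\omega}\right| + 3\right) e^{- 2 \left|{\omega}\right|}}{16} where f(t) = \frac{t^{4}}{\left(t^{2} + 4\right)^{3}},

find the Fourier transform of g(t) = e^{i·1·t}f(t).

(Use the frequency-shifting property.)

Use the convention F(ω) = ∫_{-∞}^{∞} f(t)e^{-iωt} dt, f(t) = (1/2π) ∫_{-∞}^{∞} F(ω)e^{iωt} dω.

F[g](ω) = \frac{\pi \left(4 \left(\omega - 1\right)^{2} - 10 \left|{\omega - 1}\right| + 3\right) e^{- 2 \left|{\omega - 1}\right|}}{16}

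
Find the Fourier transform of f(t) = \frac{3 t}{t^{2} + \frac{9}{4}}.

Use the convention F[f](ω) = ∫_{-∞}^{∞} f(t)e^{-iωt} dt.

F(ω) = - 3 i \pi e^{- \frac{3 \left|{\omega}\right|}{2}} \operatorname{sign}{\left(\omega \right)}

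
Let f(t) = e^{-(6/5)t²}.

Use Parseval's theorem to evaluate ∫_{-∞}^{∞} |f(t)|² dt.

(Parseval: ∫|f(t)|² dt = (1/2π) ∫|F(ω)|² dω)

∫|f(t)|² dt = \frac{\sqrt{15} \sqrt{\pi}}{6}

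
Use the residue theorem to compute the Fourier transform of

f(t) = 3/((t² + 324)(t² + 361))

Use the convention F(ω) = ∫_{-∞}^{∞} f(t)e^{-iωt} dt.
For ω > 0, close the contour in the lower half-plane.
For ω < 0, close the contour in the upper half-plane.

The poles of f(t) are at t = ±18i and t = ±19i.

Let g(z) = f(z)e^{-iωz}; for large |z| the factor e^{-iωz} decays in the lower half-plane when ω > 0 and in the upper half-plane when ω < 0.

Case ω > 0 (lower half-plane, clockwise contour ⇒ F(ω) = -2πi·ΣRes):
  Res_{z = - 18 i} g(z) = \frac{i e^{- 18 \omega}}{444}
  Res_{z = - 19 i} g(z) = - \frac{3 i e^{- 19 \omega}}{1406}
  F(ω) = -2πi·ΣRes = \frac{\pi \left(19 e^{\omega} - 18\right) e^{- 19 \omega}}{4218}

Case ω < 0 (upper half-plane, counterclockwise contour ⇒ F(ω) = +2πi·ΣRes):
  Res_{z = 18 i} g(z) = - \frac{i e^{18 \omega}}{444}
  Res_{z = 19 i} g(z) = \frac{3 i e^{19 \omega}}{1406}
  F(ω) = 2πi·ΣRes = \frac{\pi \left(19 - 18 e^{\omega}\right) e^{18 \omega}}{4218}

Both cases combine into a single formula in |ω|:

F(ω) = \frac{\pi \left(19 e^{\left|{\omega}\right|} - 18\right) e^{- 19 \left|{\omega}\right|}}{4218}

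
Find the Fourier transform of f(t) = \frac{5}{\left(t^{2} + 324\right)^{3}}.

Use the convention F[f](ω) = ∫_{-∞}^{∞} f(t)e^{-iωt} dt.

F(ω) = \frac{5 \pi \left(108 \omega^{2} + 18 \left|{\omega}\right| + 1\right) e^{- 18 \left|{\omega}\right|}}{5038848}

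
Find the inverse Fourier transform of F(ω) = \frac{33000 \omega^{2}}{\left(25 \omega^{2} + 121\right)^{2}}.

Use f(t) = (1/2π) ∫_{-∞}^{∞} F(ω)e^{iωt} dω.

f(t) = 6 \left(1 - \frac{11 \left|{t}\right|}{5}\right) e^{- \frac{11 \left|{t}\right|}{5}}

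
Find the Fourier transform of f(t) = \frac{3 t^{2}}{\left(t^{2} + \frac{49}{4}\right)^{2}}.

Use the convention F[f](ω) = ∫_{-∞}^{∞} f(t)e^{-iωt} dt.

F(ω) = \frac{3 \pi \left(2 - 7 \left|{\omega}\right|\right) e^{- \frac{7 \left|{\omega}\right|}{2}}}{14}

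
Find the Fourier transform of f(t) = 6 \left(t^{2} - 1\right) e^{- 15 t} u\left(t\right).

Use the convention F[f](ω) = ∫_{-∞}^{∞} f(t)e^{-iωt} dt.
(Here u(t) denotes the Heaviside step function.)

F(ω) = \frac{6 \left(2 i \omega - \left(i \omega + 15\right)^{3} + 30\right)}{\left(i \omega + 15\right)^{4}}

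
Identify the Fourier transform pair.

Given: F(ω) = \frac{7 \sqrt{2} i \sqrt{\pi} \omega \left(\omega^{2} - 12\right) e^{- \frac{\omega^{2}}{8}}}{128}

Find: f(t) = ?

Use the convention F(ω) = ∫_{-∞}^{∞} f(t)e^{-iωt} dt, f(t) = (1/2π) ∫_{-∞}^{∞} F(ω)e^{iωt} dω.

f(t) = 7 t^{3} e^{- 2 t^{2}}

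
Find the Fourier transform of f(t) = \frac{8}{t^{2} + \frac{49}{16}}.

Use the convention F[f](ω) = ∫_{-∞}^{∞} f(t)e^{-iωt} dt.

F(ω) = \frac{32 \pi e^{- \frac{7 \left|{\omega}\right|}{4}}}{7}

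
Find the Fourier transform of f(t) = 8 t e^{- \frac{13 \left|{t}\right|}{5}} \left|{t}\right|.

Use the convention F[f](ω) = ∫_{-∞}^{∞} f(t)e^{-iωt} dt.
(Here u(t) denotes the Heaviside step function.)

F(ω) = \frac{20000 i \omega \left(25 \omega^{2} - 507\right)}{\left(25 \omega^{2} + 169\right)^{3}}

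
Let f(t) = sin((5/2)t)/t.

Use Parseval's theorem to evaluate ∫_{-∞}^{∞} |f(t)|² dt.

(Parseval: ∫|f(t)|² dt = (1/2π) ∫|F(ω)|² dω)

∫|f(t)|² dt = \frac{5 \pi}{2}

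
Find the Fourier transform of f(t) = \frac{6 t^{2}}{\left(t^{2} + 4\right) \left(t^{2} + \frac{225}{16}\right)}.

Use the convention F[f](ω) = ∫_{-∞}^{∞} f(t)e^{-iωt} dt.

F(ω) = - \frac{192 \pi e^{- 2 \left|{\omega}\right|}}{161} + \frac{360 \pi e^{- \frac{15 \left|{\omega}\right|}{4}}}{161}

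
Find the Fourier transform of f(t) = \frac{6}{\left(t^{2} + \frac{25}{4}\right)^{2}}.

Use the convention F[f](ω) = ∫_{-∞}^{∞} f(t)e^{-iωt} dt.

F(ω) = \frac{12 \pi \left(5 \left|{\omega}\right| + 2\right) e^{- \frac{5 \left|{\omega}\right|}{2}}}{125}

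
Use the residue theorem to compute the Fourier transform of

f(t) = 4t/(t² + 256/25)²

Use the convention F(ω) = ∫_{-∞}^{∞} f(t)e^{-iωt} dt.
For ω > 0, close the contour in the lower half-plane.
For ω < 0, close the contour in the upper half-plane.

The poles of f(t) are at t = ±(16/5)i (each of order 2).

Let g(z) = f(z)e^{-iωz}; for large |z| the factor e^{-iωz} decays in the lower half-plane when ω > 0 and in the upper half-plane when ω < 0.

Case ω > 0 (lower half-plane, clockwise contour ⇒ F(ω) = -2πi·ΣRes):
  Res_{z = - \frac{16 i}{5}} g(z) = \frac{5 \omega e^{- \frac{16 \omega}{5}}}{16} (pole of order 2)
  F(ω) = -2πi·ΣRes = - \frac{5 i \pi \omega e^{- \frac{16 \omega}{5}}}{8}

Case ω < 0 (upper half-plane, counterclockwise contour ⇒ F(ω) = +2πi·ΣRes):
  Res_{z = \frac{16 i}{5}} g(z) = - \frac{5 \omega e^{\frac{16 \omega}{5}}}{16} (pole of order 2)
  F(ω) = 2πi·ΣRes = - \frac{5 i \pi \omega e^{\frac{16 \omega}{5}}}{8}

Both cases combine into a single formula in |ω|:

F(ω) = - \frac{5 i \pi \omega e^{- \frac{16 \left|{\omega}\right|}{5}}}{8}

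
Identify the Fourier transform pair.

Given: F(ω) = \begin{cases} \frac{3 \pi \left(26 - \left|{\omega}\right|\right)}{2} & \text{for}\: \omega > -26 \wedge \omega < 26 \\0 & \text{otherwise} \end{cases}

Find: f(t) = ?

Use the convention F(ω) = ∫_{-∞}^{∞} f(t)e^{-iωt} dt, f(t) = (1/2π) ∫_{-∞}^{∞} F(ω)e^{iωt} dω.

f(t) = \frac{3 \sin^{2}{\left(13 t \right)}}{t^{2}}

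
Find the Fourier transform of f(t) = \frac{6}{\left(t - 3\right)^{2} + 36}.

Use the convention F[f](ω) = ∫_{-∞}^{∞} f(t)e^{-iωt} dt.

F(ω) = \pi e^{- 3 i \omega - 6 \left|{\omega}\right|}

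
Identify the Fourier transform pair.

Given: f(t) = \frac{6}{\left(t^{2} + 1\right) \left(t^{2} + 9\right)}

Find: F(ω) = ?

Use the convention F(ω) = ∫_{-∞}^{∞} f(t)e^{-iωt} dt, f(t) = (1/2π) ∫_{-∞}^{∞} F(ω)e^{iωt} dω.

F(ω) = \frac{\pi \left(3 e^{2 \left|{\omega}\right|} - 1\right) e^{- 3 \left|{\omega}\right|}}{4}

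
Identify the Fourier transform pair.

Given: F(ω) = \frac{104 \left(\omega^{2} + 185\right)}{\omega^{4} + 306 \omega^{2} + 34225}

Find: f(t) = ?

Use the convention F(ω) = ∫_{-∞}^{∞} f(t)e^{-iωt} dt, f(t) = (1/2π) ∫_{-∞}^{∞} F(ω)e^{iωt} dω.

f(t) = 4 e^{- 13 \left|{t}\right|} \cos{\left(4 t \right)}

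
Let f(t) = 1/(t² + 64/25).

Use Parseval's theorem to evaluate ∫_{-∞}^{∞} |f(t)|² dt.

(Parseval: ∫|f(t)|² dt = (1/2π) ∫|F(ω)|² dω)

∫|f(t)|² dt = \frac{125 \pi}{1024}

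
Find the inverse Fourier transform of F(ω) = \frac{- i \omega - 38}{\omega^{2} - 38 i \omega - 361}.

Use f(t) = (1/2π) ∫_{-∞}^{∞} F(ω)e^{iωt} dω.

f(t) = \left(19 t + 1\right) e^{- 19 t} u\left(t\right)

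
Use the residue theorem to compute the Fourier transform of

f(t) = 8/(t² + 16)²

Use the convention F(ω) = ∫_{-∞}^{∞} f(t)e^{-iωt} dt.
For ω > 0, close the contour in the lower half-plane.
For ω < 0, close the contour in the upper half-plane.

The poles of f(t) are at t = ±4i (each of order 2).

Let g(z) = f(z)e^{-iωz}; for large |z| the factor e^{-iωz} decays in the lower half-plane when ω > 0 and in the upper half-plane when ω < 0.

Case ω > 0 (lower half-plane, clockwise contour ⇒ F(ω) = -2πi·ΣRes):
  Res_{z = - 4 i} g(z) = \frac{i \left(4 \omega + 1\right) e^{- 4 \omega}}{32} (pole of order 2)
  F(ω) = -2πi·ΣRes = \frac{\pi \left(4 \omega + 1\right) e^{- 4 \omega}}{16}

Case ω < 0 (upper half-plane, counterclockwise contour ⇒ F(ω) = +2πi·ΣRes):
  Res_{z = 4 i} g(z) = \frac{i \left(4 \omega - 1\right) e^{4 \omega}}{32} (pole of order 2)
  F(ω) = 2πi·ΣRes = \frac{\pi \left(1 - 4 \omega\right) e^{4 \omega}}{16}

Both cases combine into a single formula in |ω|:

F(ω) = \frac{\pi \left(4 \left|{\omega}\right| + 1\right) e^{- 4 \left|{\omega}\right|}}{16}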